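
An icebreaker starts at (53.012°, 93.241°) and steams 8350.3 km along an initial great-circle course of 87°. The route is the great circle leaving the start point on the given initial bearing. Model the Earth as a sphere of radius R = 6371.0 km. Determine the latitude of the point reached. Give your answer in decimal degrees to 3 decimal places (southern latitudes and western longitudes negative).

latitude 13.643°

δ = 8350.3/6371 = 1.310673 rad (75.0961°).
With φ₁ = 53.012° = 0.925234 rad and θ = 87° = 1.518436 rad:
Destination latitude: φ₂ = arcsin( sin φ₁ cos δ + cos φ₁ sin δ cos θ ) = arcsin(0.235869) = 13.643°.
Then Δλ = atan2(0.580611, 0.068796) = 1.452857 rad, from sin θ sin δ cos φ₁ over cos δ − sin φ₁ sin φ₂.
λ₂ = λ₁ + Δλ = 176.484°.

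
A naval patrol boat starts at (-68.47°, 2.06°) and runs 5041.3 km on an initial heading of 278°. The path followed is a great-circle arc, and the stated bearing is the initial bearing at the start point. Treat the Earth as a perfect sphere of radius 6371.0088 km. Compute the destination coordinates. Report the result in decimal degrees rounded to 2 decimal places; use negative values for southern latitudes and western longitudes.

latitude -38.14°, longitude -61.51°

Central angle δ = d/R = 0.791288 rad.
Start latitude φ₁ = -1.195027 rad; initial bearing θ = 4.852015 rad.
sin φ₂ = sin φ₁ cos δ + cos φ₁ sin δ cos θ = (-0.930226)(0.702930) + (0.366988)(0.711259)(0.139173) = -0.617556
φ₂ = asin(-0.617556) = -0.665632 rad = -38.14°.
For the longitude increment, Δλ = atan2( sin θ sin δ cos φ₁, cos δ − sin φ₁ sin φ₂ ) = atan2(-0.258483, 0.128464) = -63.57°.
Hence λ₂ = 2.06° + -63.57° = -61.51°.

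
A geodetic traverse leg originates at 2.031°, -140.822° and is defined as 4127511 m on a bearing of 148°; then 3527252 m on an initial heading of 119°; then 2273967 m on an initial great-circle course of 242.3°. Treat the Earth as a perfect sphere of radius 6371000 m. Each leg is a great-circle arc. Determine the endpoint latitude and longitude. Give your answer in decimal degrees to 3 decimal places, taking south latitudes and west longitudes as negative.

Apply the spherical direct solution leg by leg, carrying full precision between legs.
Leg 1: from (2.031°, -140.822°), δ = 4127511/6371000 = 0.647859 rad, θ = 148° → φ = -28.895°, λ = -119.398°.
Leg 2: from (-28.895°, -119.398°), δ = 3527252/6371000 = 0.553642 rad, θ = 119° → φ = -39.360°, λ = -82.901°.
Leg 3: from (-39.360°, -82.901°), δ = 2273967/6371000 = 0.356925 rad, θ = 242.3° → φ = -46.038°, λ = -109.365°.

latitude -46.038°, longitude -109.365°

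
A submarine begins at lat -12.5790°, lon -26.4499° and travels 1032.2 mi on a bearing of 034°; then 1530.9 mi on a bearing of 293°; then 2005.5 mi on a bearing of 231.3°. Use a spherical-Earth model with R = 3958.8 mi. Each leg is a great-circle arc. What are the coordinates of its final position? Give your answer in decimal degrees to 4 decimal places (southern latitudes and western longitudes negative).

Apply the spherical direct solution leg by leg, carrying full precision between legs.
Leg 1: from (-12.5790°, -26.4499°), δ = 1032.2/3958.8 = 0.260736 rad, θ = 34° → φ = -0.1052°, λ = -18.1615°.
Leg 2: from (-0.1052°, -18.1615°), δ = 1530.9/3958.8 = 0.386708 rad, θ = 293° → φ = 8.3755°, λ = -38.7041°.
Leg 3: from (8.3755°, -38.7041°), δ = 2005.5/3958.8 = 0.506593 rad, θ = 231.3° → φ = -9.9487°, λ = -61.3135°.

latitude -9.9487°, longitude -61.3135°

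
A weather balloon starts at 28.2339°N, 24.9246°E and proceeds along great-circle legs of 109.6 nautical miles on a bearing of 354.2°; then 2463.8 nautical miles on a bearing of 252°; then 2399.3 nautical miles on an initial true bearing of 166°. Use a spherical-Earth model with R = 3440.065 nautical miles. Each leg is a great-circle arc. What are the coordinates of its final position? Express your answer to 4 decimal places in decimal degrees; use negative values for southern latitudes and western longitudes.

latitude -27.0920°, longitude -4.8468°

Apply the spherical direct solution leg by leg, carrying full precision between legs.
Leg 1: from (28.2339°, 24.9246°), δ = 109.6/3440.065 = 0.031860 rad, θ = 354.2° → φ = 30.0498°, λ = 24.7115°.
Leg 2: from (30.0498°, 24.7115°), δ = 2463.8/3440.065 = 0.716207 rad, θ = 252° → φ = 11.6603°, λ = -14.8981°.
Leg 3: from (11.6603°, -14.8981°), δ = 2399.3/3440.065 = 0.697458 rad, θ = 166° → φ = -27.0920°, λ = -4.8468°.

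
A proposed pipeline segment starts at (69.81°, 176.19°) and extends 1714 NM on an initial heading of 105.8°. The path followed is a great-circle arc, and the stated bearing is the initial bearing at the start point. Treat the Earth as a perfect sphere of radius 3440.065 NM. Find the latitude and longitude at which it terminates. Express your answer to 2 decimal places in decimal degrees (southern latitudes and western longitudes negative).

latitude 51.22°, longitude -136.58°

Angular distance δ = d/R = 1714 / 3440.065 = 0.498246 rad.
With φ₁ = 69.81° = 1.218414 rad and θ = 105.8° = 1.846558 rad:
sin φ₂ = sin φ₁ cos δ + cos φ₁ sin δ cos θ = (0.938553)(0.878422) + (0.345134)(0.477886)(-0.272280) = 0.779537
φ₂ = asin(0.779537) = 0.893927 rad = 51.22°.
For the longitude increment, Δλ = atan2( sin θ sin δ cos φ₁, cos δ − sin φ₁ sin φ₂ ) = atan2(0.158703, 0.146785) = 47.23°.
λ₂ = 176.19° + 47.23° = 223.42°, normalized to (−180°, 180°] → -136.58°.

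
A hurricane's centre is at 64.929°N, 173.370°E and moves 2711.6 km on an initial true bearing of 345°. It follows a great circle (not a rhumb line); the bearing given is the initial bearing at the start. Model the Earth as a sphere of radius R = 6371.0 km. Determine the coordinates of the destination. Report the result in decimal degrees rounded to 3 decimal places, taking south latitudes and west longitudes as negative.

latitude 83.703°, longitude 96.384°

δ = 2711.6/6371 = 0.425616 rad (24.3860°).
Converting: φ₁ = 1.133225 rad, θ = 6.021386 rad.
sin φ₂ = sin φ₁ cos δ + cos φ₁ sin δ cos θ = (0.905783)(0.910785) + (0.423741)(0.412882)(0.965926) = 0.993967
φ₂ = asin(0.993967) = 1.460896 rad = 83.703°.
Then Δλ = atan2(-0.045282, 0.010466) = -1.343661 rad, from sin θ sin δ cos φ₁ over cos δ − sin φ₁ sin φ₂.
Hence λ₂ = 173.370° + -76.986° = 96.384°.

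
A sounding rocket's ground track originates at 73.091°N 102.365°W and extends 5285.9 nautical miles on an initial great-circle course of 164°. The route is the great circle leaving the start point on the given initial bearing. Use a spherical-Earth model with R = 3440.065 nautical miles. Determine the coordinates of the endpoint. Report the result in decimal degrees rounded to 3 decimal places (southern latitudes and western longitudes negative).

latitude -14.281°, longitude -85.850°

δ = 5285.9/3440.065 = 1.536570 rad (88.0390°).
Converting: φ₁ = 1.275679 rad, θ = 2.862340 rad.
Destination latitude: φ₂ = arcsin( sin φ₁ cos δ + cos φ₁ sin δ cos θ ) = arcsin(-0.246681) = -14.281°.
Then Δλ = atan2(0.080123, 0.270236) = 0.288235 rad, from sin θ sin δ cos φ₁ over cos δ − sin φ₁ sin φ₂.
λ₂ = -102.365° + 16.515° = -85.850°.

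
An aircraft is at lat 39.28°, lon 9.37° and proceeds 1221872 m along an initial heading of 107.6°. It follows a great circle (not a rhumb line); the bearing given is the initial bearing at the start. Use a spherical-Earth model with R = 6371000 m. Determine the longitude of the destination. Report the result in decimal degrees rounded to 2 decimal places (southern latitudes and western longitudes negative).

Angular distance δ = d/R = 1221872 / 6371000 = 0.191787 rad.
With φ₁ = 39.28° = 0.685565 rad and θ = 107.6° = 1.877974 rad:
Applying the spherical law of cosines for sides, sin φ₂ = sin φ₁ cos δ + cos φ₁ sin δ cos θ = 0.576889, so φ₂ = 35.23°.
Δλ = atan2( sin θ sin δ cos φ₁ , cos δ − sin φ₁ sin φ₂ ) = atan2(0.140640, 0.616430) = 0.224312 rad = 12.85°.
λ₂ = λ₁ + Δλ = 22.22°.

longitude 22.22°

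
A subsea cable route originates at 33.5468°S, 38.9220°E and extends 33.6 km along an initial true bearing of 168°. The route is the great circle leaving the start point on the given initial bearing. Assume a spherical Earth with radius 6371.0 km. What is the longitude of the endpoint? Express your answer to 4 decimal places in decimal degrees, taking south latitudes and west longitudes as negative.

δ = 33.6/6371 = 0.005274 rad (0.3022°).
Start latitude φ₁ = -0.585502 rad; initial bearing θ = 2.932153 rad.
Applying the spherical law of cosines for sides, sin φ₂ = sin φ₁ cos δ + cos φ₁ sin δ cos θ = -0.556910, so φ₂ = -33.8423°.
Δλ = atan2( sin θ sin δ cos φ₁ , cos δ − sin φ₁ sin φ₂ ) = atan2(0.000914, 0.692228) = 0.001320 rad = 0.0756°.
λ₂ = 38.9220° + 0.0756° = 38.9976°.

longitude 38.9976°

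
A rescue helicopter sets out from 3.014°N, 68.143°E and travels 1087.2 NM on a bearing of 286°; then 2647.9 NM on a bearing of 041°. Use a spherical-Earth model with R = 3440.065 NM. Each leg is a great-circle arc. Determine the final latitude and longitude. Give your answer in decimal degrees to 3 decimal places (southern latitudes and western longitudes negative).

latitude 38.149°, longitude 86.084°

Apply the spherical direct solution leg by leg, carrying full precision between legs.
Leg 1: from (3.014°, 68.143°), δ = 1087.2/3440.065 = 0.316041 rad, θ = 286° → φ = 7.789°, λ = 50.592°.
Leg 2: from (7.789°, 50.592°), δ = 2647.9/3440.065 = 0.769724 rad, θ = 41° → φ = 38.149°, λ = 86.084°.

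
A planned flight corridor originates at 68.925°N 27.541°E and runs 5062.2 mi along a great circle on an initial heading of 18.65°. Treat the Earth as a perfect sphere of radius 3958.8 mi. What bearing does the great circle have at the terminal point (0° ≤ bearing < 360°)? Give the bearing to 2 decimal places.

δ = 5062.2/3958.8 = 1.278721 rad (73.2653°).
Converting: φ₁ = 1.202968 rad, θ = 0.325504 rad.
Applying the spherical law of cosines for sides, sin φ₂ = sin φ₁ cos δ + cos φ₁ sin δ cos θ = 0.594958, so φ₂ = 36.510°.
Then Δλ = atan2(0.110122, -0.267221) = 2.750700 rad, from sin θ sin δ cos φ₁ over cos δ − sin φ₁ sin φ₂.
λ₂ = 27.541° + 157.603° = 185.144°, normalized to (−180°, 180°] → -174.856°.
The forward bearing on arrival equals the back-azimuth from the destination plus 180°.
Back-azimuth from P₂ (36.51°, -174.86°) to P₁ (68.92°, 27.54°), with Δλ' = λ₁ − λ₂ = 202.40°: atan2( sin Δλ' cos φ₁ , cos φ₂ sin φ₁ − sin φ₂ cos φ₁ cos Δλ' ) = 351.77°.
Final bearing = (351.77° + 180°) mod 360° = 171.77°.

final bearing 171.77°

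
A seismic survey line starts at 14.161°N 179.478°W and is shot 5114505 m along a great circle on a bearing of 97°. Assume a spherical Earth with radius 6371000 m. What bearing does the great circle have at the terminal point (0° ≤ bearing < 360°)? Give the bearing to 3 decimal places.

Angular distance δ = d/R = 5114505 / 6371000 = 0.802779 rad.
Start latitude φ₁ = 0.247156 rad; initial bearing θ = 1.692969 rad.
sin φ₂ = sin φ₁ cos δ + cos φ₁ sin δ cos θ = (0.244647)(0.694710) + (0.969612)(0.719289)(-0.121869) = 0.084964
φ₂ = asin(0.084964) = 0.085066 rad = 4.874°.
For the longitude increment, Δλ = atan2( sin θ sin δ cos φ₁, cos δ − sin φ₁ sin φ₂ ) = atan2(0.692233, 0.673924) = 45.768°.
Hence λ₂ = -179.478° + 45.768° = -133.710°.
The forward bearing on arrival equals the back-azimuth from the destination plus 180°.
Back-azimuth from P₂ (4.874°, -133.710°) to P₁ (14.161°, -179.478°), with Δλ' = λ₁ − λ₂ = -45.768°: atan2( sin Δλ' cos φ₁ , cos φ₂ sin φ₁ − sin φ₂ cos φ₁ cos Δλ' ) = 285.011°.
Final bearing = (285.011° + 180°) mod 360° = 105.011°.

final bearing 105.011°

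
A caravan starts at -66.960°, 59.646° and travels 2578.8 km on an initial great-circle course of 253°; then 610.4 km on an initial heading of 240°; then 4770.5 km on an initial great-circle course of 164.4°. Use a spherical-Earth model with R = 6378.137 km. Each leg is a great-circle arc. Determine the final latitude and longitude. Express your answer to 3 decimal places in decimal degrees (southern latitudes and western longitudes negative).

Apply the spherical direct solution leg by leg, carrying full precision between legs.
Leg 1: from (-66.960°, 59.646°), δ = 2578.8/6378.137 = 0.404319 rad, θ = 253° → φ = -63.005°, λ = 3.669°.
Leg 2: from (-63.005°, 3.669°), δ = 610.4/6378.137 = 0.095702 rad, θ = 240° → φ = -65.321°, λ = -7.762°.
Leg 3: from (-65.321°, -7.762°), δ = 4770.5/6378.137 = 0.747946 rad, θ = 164.4° → φ = -69.993°, λ = 139.923°.

latitude -69.993°, longitude 139.923°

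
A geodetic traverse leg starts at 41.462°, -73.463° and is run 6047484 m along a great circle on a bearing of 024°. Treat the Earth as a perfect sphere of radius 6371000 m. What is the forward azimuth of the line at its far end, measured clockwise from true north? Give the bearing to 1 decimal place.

final bearing 114.6°

δ = 6047484/6371000 = 0.949221 rad (54.3863°).
With φ₁ = 41.462° = 0.723648 rad and θ = 24° = 0.418879 rad:
Applying the spherical law of cosines for sides, sin φ₂ = sin φ₁ cos δ + cos φ₁ sin δ cos θ = 0.942124, so φ₂ = 70.411°.
Δλ = atan2( sin θ sin δ cos φ₁ , cos δ − sin φ₁ sin φ₂ ) = atan2(0.247796, -0.041485) = 1.736676 rad = 99.504°.
λ₂ = -73.463° + 99.504° = 26.041°.
The forward bearing on arrival equals the back-azimuth from the destination plus 180°.
Back-azimuth from P₂ (70.4°, 26.0°) to P₁ (41.5°, -73.5°), with Δλ' = λ₁ − λ₂ = -99.5°: atan2( sin Δλ' cos φ₁ , cos φ₂ sin φ₁ − sin φ₂ cos φ₁ cos Δλ' ) = 294.6°.
Final bearing = (294.6° + 180°) mod 360° = 114.6°.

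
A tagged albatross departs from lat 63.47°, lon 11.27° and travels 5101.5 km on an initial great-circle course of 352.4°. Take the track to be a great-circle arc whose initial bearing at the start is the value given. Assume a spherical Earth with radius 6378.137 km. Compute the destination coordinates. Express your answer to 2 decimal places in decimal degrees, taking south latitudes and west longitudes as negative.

latitude 70.22°, longitude -152.45°

Angular distance δ = d/R = 5101.5 / 6378.137 = 0.799842 rad.
Start latitude φ₁ = 1.107760 rad; initial bearing θ = 6.150540 rad.
Applying the spherical law of cosines for sides, sin φ₂ = sin φ₁ cos δ + cos φ₁ sin δ cos θ = 0.941001, so φ₂ = 70.22°.
Δλ = atan2( sin θ sin δ cos φ₁ , cos δ − sin φ₁ sin φ₂ ) = atan2(-0.042371, -0.145094) = -2.857469 rad = -163.72°.
λ₂ = λ₁ + Δλ = -152.45°.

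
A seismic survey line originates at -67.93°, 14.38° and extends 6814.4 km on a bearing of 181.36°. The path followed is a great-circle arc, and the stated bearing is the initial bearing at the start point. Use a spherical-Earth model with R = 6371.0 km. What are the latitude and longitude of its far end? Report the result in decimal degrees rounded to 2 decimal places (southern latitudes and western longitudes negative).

Angular distance δ = d/R = 6814.4 / 6371 = 1.069597 rad.
Converting: φ₁ = -1.185602 rad, θ = 3.165329 rad.
Destination latitude: φ₂ = arcsin( sin φ₁ cos δ + cos φ₁ sin δ cos θ ) = arcsin(-0.774704) = -50.78°.
Δλ = atan2( sin θ sin δ cos φ₁ , cos δ − sin φ₁ sin φ₂ ) = atan2(-0.007821, -0.237460) = -3.108668 rad = -178.11°.
λ₂ = 14.38° + -178.11° = -163.73°.

latitude -50.78°, longitude -163.73°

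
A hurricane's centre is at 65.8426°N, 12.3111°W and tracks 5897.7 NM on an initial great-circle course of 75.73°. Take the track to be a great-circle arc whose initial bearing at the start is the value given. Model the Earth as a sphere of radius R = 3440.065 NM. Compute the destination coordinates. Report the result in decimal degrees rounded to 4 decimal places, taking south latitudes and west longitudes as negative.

latitude -1.7624°, longitude 94.0265°

δ = 5897.7/3440.065 = 1.714415 rad (98.2288°).
With φ₁ = 65.8426° = 1.149170 rad and θ = 75.73° = 1.321738 rad:
Applying the spherical law of cosines for sides, sin φ₂ = sin φ₁ cos δ + cos φ₁ sin δ cos θ = -0.030755, so φ₂ = -1.7624°.
For the longitude increment, Δλ = atan2( sin θ sin δ cos φ₁, cos δ − sin φ₁ sin φ₂ ) = atan2(0.392534, -0.115064) = 106.3376°.
Hence λ₂ = -12.3111° + 106.3376° = 94.0265°.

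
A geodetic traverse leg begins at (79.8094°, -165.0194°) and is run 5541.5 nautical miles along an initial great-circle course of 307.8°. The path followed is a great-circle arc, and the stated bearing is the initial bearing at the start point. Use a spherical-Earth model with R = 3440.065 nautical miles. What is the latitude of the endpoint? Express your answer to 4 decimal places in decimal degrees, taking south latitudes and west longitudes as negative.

Angular distance δ = d/R = 5541.5 / 3440.065 = 1.610871 rad.
With φ₁ = 79.8094° = 1.392937 rad and θ = 307.8° = 5.372123 rad:
Destination latitude: φ₂ = arcsin( sin φ₁ cos δ + cos φ₁ sin δ cos θ ) = arcsin(0.068919) = 3.9519°.
Then Δλ = atan2(-0.139685, -0.107895) = -2.228493 rad, from sin θ sin δ cos φ₁ over cos δ − sin φ₁ sin φ₂.
λ₂ = -165.0194° + -127.6832° = -292.7026°, normalized to (−180°, 180°] → 67.2974°.

latitude 3.9519°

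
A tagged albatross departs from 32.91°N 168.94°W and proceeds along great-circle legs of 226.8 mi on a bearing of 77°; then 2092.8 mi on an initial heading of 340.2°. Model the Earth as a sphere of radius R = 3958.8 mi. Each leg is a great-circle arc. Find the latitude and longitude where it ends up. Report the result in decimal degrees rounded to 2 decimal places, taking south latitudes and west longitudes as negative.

Apply the spherical direct solution leg by leg, carrying full precision between legs.
Leg 1: from (32.91°, -168.94°), δ = 226.8/3958.8 = 0.057290 rad, θ = 77° → φ = 33.59°, λ = -165.10°.
Leg 2: from (33.59°, -165.10°), δ = 2092.8/3958.8 = 0.528645 rad, θ = 340.2° → φ = 60.81°, λ = 174.39°.

latitude 60.81°, longitude 174.39°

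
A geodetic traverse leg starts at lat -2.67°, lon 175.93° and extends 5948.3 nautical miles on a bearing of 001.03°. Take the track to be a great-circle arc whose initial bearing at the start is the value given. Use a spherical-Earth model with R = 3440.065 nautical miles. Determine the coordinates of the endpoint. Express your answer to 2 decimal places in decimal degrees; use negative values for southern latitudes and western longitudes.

Central angle δ = d/R = 1.729124 rad.
Converting: φ₁ = -0.046600 rad, θ = 0.017977 rad.
Applying the spherical law of cosines for sides, sin φ₂ = sin φ₁ cos δ + cos φ₁ sin δ cos θ = 0.993606, so φ₂ = 83.52°.
Δλ = atan2( sin θ sin δ cos φ₁ , cos δ − sin φ₁ sin φ₂ ) = atan2(0.017732, -0.111382) = 2.983719 rad = 170.95°.
λ₂ = 175.93° + 170.95° = 346.88°, normalized to (−180°, 180°] → -13.12°.

latitude 83.52°, longitude -13.12°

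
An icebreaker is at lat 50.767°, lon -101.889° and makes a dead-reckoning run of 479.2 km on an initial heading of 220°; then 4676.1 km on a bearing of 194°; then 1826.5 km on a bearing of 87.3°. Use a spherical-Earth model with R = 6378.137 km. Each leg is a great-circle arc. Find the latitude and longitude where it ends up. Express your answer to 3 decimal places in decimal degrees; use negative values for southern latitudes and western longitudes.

latitude 6.674°, longitude -98.844°

Apply the spherical direct solution leg by leg, carrying full precision between legs.
Leg 1: from (50.767°, -101.889°), δ = 479.2/6378.137 = 0.075132 rad, θ = 220° → φ = 47.394°, λ = -105.976°.
Leg 2: from (47.394°, -105.976°), δ = 4676.1/6378.137 = 0.733145 rad, θ = 194° → φ = 6.163°, λ = -115.348°.
Leg 3: from (6.163°, -115.348°), δ = 1826.5/6378.137 = 0.286369 rad, θ = 87.3° → φ = 6.674°, λ = -98.844°.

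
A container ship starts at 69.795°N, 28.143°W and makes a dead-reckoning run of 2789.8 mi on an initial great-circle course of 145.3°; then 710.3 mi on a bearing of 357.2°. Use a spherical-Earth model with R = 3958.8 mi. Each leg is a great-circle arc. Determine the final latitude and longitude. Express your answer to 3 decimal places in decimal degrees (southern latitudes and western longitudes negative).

latitude 42.337°, longitude -3.021°

Apply the spherical direct solution leg by leg, carrying full precision between legs.
Leg 1: from (69.795°, -28.143°), δ = 2789.8/3958.8 = 0.704708 rad, θ = 145.3° → φ = 32.071°, λ = -2.345°.
Leg 2: from (32.071°, -2.345°), δ = 710.3/3958.8 = 0.179423 rad, θ = 357.2° → φ = 42.337°, λ = -3.021°.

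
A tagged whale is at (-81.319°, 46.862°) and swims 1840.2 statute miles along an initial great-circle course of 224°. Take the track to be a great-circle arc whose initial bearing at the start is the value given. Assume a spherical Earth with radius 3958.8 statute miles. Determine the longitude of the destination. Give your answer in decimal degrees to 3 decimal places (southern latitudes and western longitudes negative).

δ = 1840.2/3958.8 = 0.464838 rad (26.6332°).
With φ₁ = -81.319° = -1.419284 rad and θ = 224° = 3.909538 rad:
Applying the spherical law of cosines for sides, sin φ₂ = sin φ₁ cos δ + cos φ₁ sin δ cos θ = -0.932324, so φ₂ = -68.800°.
Then Δλ = atan2(-0.047001, -0.027749) = -2.104130 rad, from sin θ sin δ cos φ₁ over cos δ − sin φ₁ sin φ₂.
λ₂ = 46.862° + -120.558° = -73.696°.

longitude -73.696°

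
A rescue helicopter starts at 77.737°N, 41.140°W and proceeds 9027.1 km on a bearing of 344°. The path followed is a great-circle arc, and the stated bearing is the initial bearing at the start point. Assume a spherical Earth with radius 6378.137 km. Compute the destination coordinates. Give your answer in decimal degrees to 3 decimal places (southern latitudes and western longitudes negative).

The arc subtends δ = 9027.1/6378.137 = 1.415319 rad at the centre.
With φ₁ = 77.737° = 1.356767 rad and θ = 344° = 6.003933 rad:
sin φ₂ = sin φ₁ cos δ + cos φ₁ sin δ cos θ = (0.977183)(0.154851) + (0.212399)(0.987938)(0.961262) = 0.353027
φ₂ = asin(0.353027) = 0.360804 rad = 20.673°.
Then Δλ = atan2(-0.057839, -0.190120) = -2.846266 rad, from sin θ sin δ cos φ₁ over cos δ − sin φ₁ sin φ₂.
λ₂ = -41.140° + -163.079° = -204.219°, normalized to (−180°, 180°] → 155.781°.

latitude 20.673°, longitude 155.781°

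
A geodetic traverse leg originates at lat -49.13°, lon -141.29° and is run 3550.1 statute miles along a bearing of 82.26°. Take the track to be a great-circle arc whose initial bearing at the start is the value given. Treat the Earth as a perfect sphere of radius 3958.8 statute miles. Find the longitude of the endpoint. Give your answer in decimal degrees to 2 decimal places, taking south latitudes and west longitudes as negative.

longitude -83.51°

Central angle δ = d/R = 0.896762 rad.
With φ₁ = -49.13° = -0.857480 rad and θ = 82.26° = 1.435708 rad:
Destination latitude: φ₂ = arcsin( sin φ₁ cos δ + cos φ₁ sin δ cos θ ) = arcsin(-0.403121) = -23.77°.
Then Δλ = atan2(0.506588, 0.319305) = 1.008392 rad, from sin θ sin δ cos φ₁ over cos δ − sin φ₁ sin φ₂.
λ₂ = λ₁ + Δλ = -83.51°.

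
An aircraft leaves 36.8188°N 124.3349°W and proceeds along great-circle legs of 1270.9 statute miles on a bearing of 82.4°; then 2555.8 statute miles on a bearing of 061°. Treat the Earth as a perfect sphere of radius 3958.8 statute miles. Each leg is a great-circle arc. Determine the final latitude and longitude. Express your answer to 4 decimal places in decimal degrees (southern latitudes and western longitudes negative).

Apply the spherical direct solution leg by leg, carrying full precision between legs.
Leg 1: from (36.8188°, -124.3349°), δ = 1270.9/3958.8 = 0.321032 rad, θ = 82.4° → φ = 37.0188°, λ = -101.2726°.
Leg 2: from (37.0188°, -101.2726°), δ = 2555.8/3958.8 = 0.645600 rad, θ = 61° → φ = 45.5455°, λ = -52.5606°.

latitude 45.5455°, longitude -52.5606°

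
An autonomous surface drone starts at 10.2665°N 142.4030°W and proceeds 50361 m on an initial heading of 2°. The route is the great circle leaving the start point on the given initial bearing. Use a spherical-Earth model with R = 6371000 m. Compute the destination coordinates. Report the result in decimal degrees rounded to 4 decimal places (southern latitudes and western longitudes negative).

latitude 10.7191°, longitude -142.3869°

Central angle δ = d/R = 0.007905 rad.
With φ₁ = 10.2665° = 0.179184 rad and θ = 2° = 0.034907 rad:
sin φ₂ = sin φ₁ cos δ + cos φ₁ sin δ cos θ = (0.178227)(0.999969) + (0.983989)(0.007905)(0.999391) = 0.185995
φ₂ = asin(0.185995) = 0.187084 rad = 10.7191°.
For the longitude increment, Δλ = atan2( sin θ sin δ cos φ₁, cos δ − sin φ₁ sin φ₂ ) = atan2(0.000271, 0.966819) = 0.0161°.
λ₂ = λ₁ + Δλ = -142.3869°.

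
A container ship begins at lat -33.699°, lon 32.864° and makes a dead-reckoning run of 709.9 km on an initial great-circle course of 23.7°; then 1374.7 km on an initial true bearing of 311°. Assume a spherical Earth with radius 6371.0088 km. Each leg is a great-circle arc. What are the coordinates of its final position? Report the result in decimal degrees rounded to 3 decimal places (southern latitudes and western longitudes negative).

latitude -19.368°, longitude 25.899°

Apply the spherical direct solution leg by leg, carrying full precision between legs.
Leg 1: from (-33.699°, 32.864°), δ = 709.9/6371.0088 = 0.111427 rad, θ = 23.7° → φ = -27.819°, λ = 35.761°.
Leg 2: from (-27.819°, 35.761°), δ = 1374.7/6371.0088 = 0.215774 rad, θ = 311° → φ = -19.368°, λ = 25.899°.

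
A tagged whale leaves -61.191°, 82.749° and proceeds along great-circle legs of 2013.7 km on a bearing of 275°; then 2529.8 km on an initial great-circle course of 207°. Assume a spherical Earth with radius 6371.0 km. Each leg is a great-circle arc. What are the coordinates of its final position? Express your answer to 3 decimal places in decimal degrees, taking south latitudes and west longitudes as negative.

latitude -72.425°, longitude 14.465°

Apply the spherical direct solution leg by leg, carrying full precision between legs.
Leg 1: from (-61.191°, 82.749°), δ = 2013.7/6371 = 0.316073 rad, θ = 275° → φ = -55.062°, λ = 50.018°.
Leg 2: from (-55.062°, 50.018°), δ = 2529.8/6371 = 0.397081 rad, θ = 207° → φ = -72.425°, λ = 14.465°.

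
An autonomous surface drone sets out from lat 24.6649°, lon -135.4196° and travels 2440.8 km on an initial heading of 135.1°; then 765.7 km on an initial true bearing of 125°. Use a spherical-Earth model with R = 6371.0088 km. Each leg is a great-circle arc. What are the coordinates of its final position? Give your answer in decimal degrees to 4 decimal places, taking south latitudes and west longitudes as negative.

Apply the spherical direct solution leg by leg, carrying full precision between legs.
Leg 1: from (24.6649°, -135.4196°), δ = 2440.8/6371.0088 = 0.383110 rad, θ = 135.1° → φ = 8.4203°, λ = -119.9495°.
Leg 2: from (8.4203°, -119.9495°), δ = 765.7/6371.0088 = 0.120185 rad, θ = 125° → φ = 4.4362°, λ = -114.2963°.

latitude 4.4362°, longitude -114.2963°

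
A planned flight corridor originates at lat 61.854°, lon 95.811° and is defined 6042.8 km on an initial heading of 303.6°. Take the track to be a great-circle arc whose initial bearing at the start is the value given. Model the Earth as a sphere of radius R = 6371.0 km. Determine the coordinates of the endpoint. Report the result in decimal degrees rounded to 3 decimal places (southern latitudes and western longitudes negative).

latitude 46.560°, longitude -4.367°

Central angle δ = d/R = 0.948485 rad.
Start latitude φ₁ = 1.079556 rad; initial bearing θ = 5.298820 rad.
Applying the spherical law of cosines for sides, sin φ₂ = sin φ₁ cos δ + cos φ₁ sin δ cos θ = 0.726092, so φ₂ = 46.560°.
For the longitude increment, Δλ = atan2( sin θ sin δ cos φ₁, cos δ − sin φ₁ sin φ₂ ) = atan2(-0.319249, -0.057316) = -100.178°.
Hence λ₂ = 95.811° + -100.178° = -4.367°.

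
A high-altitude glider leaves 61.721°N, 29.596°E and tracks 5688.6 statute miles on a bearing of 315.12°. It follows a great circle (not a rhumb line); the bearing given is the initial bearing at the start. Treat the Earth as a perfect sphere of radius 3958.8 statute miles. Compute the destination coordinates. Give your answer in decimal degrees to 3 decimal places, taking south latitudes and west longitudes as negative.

latitude 26.758°, longitude -98.852°

δ = 5688.6/3958.8 = 1.436951 rad (82.3312°).
Converting: φ₁ = 1.077235 rad, θ = 5.499882 rad.
sin φ₂ = sin φ₁ cos δ + cos φ₁ sin δ cos θ = (0.880651)(0.133446) + (0.473765)(0.991056)(0.708586) = 0.450221
φ₂ = asin(0.450221) = 0.467013 rad = 26.758°.
For the longitude increment, Δλ = atan2( sin θ sin δ cos φ₁, cos δ − sin φ₁ sin φ₂ ) = atan2(-0.331310, -0.263041) = -128.448°.
λ₂ = λ₁ + Δλ = -98.852°.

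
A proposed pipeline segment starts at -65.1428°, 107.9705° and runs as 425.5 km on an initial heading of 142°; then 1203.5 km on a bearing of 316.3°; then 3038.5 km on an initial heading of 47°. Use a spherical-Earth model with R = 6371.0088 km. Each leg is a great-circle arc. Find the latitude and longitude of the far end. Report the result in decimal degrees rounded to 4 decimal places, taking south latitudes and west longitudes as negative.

latitude -37.1943°, longitude 124.4680°

Apply the spherical direct solution leg by leg, carrying full precision between legs.
Leg 1: from (-65.1428°, 107.9705°), δ = 425.5/6371.0088 = 0.066787 rad, θ = 142° → φ = -68.0395°, λ = 114.2783°.
Leg 2: from (-68.0395°, 114.2783°), δ = 1203.5/6371.0088 = 0.188903 rad, θ = 316.3° → φ = -59.3361°, λ = 99.5414°.
Leg 3: from (-59.3361°, 99.5414°), δ = 3038.5/6371.0088 = 0.476926 rad, θ = 47° → φ = -37.1943°, λ = 124.4680°.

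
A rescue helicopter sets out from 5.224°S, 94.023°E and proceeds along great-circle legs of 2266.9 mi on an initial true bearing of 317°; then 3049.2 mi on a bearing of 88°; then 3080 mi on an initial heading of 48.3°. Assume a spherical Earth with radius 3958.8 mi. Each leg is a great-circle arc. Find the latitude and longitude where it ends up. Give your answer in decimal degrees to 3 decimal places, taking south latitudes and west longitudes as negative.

latitude 39.121°, longitude 159.541°

Apply the spherical direct solution leg by leg, carrying full precision between legs.
Leg 1: from (-5.224°, 94.023°), δ = 2266.9/3958.8 = 0.572623 rad, θ = 317° → φ = 18.548°, λ = 71.082°.
Leg 2: from (18.548°, 71.082°), δ = 3049.2/3958.8 = 0.770233 rad, θ = 88° → φ = 14.558°, λ = 117.051°.
Leg 3: from (14.558°, 117.051°), δ = 3080/3958.8 = 0.778014 rad, θ = 48.3° → φ = 39.121°, λ = 159.541°.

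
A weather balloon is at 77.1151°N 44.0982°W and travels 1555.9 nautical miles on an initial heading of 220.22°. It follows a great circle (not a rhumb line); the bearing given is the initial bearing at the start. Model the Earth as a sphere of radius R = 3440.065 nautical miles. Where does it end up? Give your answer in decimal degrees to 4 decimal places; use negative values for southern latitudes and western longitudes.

latitude 53.3588°, longitude -72.3176°

The arc subtends δ = 1555.9/3440.065 = 0.452288 rad at the centre.
With φ₁ = 77.1151° = 1.345912 rad and θ = 220.22° = 3.843564 rad:
Applying the spherical law of cosines for sides, sin φ₂ = sin φ₁ cos δ + cos φ₁ sin δ cos θ = 0.802389, so φ₂ = 53.3588°.
Then Δλ = atan2(-0.062928, 0.117265) = -0.492522 rad, from sin θ sin δ cos φ₁ over cos δ − sin φ₁ sin φ₂.
Hence λ₂ = -44.0982° + -28.2194° = -72.3176°.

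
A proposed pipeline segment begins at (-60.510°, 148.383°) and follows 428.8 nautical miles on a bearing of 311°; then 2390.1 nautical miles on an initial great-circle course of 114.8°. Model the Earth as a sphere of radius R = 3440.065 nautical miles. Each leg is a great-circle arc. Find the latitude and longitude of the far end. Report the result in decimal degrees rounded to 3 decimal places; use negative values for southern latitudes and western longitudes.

Apply the spherical direct solution leg by leg, carrying full precision between legs.
Leg 1: from (-60.510°, 148.383°), δ = 428.8/3440.065 = 0.124649 rad, θ = 311° → φ = -55.440°, λ = 138.862°.
Leg 2: from (-55.440°, 138.862°), δ = 2390.1/3440.065 = 0.694783 rad, θ = 114.8° → φ = -51.718°, λ = -151.406°.

latitude -51.718°, longitude -151.406°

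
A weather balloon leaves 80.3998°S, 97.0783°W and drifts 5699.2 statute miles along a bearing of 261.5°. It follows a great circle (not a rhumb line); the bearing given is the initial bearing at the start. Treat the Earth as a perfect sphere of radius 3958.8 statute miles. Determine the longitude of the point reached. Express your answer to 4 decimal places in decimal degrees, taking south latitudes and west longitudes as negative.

Central angle δ = d/R = 1.439628 rad.
With φ₁ = -80.3998° = -1.403241 rad and θ = 261.5° = 4.564036 rad:
Destination latitude: φ₂ = arcsin( sin φ₁ cos δ + cos φ₁ sin δ cos θ ) = arcsin(-0.153399) = -8.8240°.
For the longitude increment, Δλ = atan2( sin θ sin δ cos φ₁, cos δ − sin φ₁ sin φ₂ ) = atan2(-0.163523, -0.020459) = -97.1313°.
λ₂ = -97.0783° + -97.1313° = -194.2096°, normalized to (−180°, 180°] → 165.7904°.

longitude 165.7904°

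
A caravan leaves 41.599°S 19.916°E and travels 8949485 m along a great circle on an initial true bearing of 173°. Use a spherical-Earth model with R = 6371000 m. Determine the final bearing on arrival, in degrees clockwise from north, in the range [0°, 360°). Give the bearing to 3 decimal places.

final bearing 9.719°

The arc subtends δ = 8949485/6371000 = 1.404722 rad at the centre.
Start latitude φ₁ = -0.726040 rad; initial bearing θ = 3.019420 rad.
Applying the spherical law of cosines for sides, sin φ₂ = sin φ₁ cos δ + cos φ₁ sin δ cos θ = -0.841776, so φ₂ = -57.328°.
For the longitude increment, Δλ = atan2( sin θ sin δ cos φ₁, cos δ − sin φ₁ sin φ₂ ) = atan2(0.089881, -0.393554) = 167.135°.
λ₂ = 19.916° + 167.135° = 187.051°, normalized to (−180°, 180°] → -172.949°.
The forward bearing on arrival equals the back-azimuth from the destination plus 180°.
Back-azimuth from P₂ (-57.328°, -172.949°) to P₁ (-41.599°, 19.916°), with Δλ' = λ₁ − λ₂ = 192.865°: atan2( sin Δλ' cos φ₁ , cos φ₂ sin φ₁ − sin φ₂ cos φ₁ cos Δλ' ) = 189.719°.
Final bearing = (189.719° + 180°) mod 360° = 9.719°.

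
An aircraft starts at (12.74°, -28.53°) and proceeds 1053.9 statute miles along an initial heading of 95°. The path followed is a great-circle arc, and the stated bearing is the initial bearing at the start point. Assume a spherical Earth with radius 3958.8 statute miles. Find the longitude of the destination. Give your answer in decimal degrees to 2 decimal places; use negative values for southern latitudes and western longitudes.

Central angle δ = d/R = 0.266217 rad.
Converting: φ₁ = 0.222355 rad, θ = 1.658063 rad.
Applying the spherical law of cosines for sides, sin φ₂ = sin φ₁ cos δ + cos φ₁ sin δ cos θ = 0.190394, so φ₂ = 10.98°.
Then Δλ = atan2(0.255630, 0.922786) = 0.270243 rad, from sin θ sin δ cos φ₁ over cos δ − sin φ₁ sin φ₂.
Hence λ₂ = -28.53° + 15.48° = -13.05°.

longitude -13.05°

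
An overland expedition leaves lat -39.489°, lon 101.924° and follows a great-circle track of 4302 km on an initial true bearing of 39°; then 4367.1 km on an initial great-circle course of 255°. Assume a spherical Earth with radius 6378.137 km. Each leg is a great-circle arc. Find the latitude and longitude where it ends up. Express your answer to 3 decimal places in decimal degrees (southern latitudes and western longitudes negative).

Apply the spherical direct solution leg by leg, carrying full precision between legs.
Leg 1: from (-39.489°, 101.924°), δ = 4302/6378.137 = 0.674492 rad, θ = 39° → φ = -7.015°, λ = 125.251°.
Leg 2: from (-7.015°, 125.251°), δ = 4367.1/6378.137 = 0.684698 rad, θ = 255° → φ = -14.896°, λ = 86.043°.

latitude -14.896°, longitude 86.043°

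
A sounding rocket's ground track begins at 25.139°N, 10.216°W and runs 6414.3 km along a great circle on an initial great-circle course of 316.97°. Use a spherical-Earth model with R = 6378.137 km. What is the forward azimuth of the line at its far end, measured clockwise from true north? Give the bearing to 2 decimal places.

Angular distance δ = d/R = 6414.3 / 6378.137 = 1.005670 rad.
With φ₁ = 25.139° = 0.438758 rad and θ = 316.97° = 5.532170 rad:
Destination latitude: φ₂ = arcsin( sin φ₁ cos δ + cos φ₁ sin δ cos θ ) = arcsin(0.786366) = 51.847°.
Δλ = atan2( sin θ sin δ cos φ₁ , cos δ − sin φ₁ sin φ₂ ) = atan2(-0.521699, 0.201462) = -1.202273 rad = -68.885°.
Hence λ₂ = -10.216° + -68.885° = -79.101°.
The forward bearing on arrival equals the back-azimuth from the destination plus 180°.
Back-azimuth from P₂ (51.85°, -79.10°) to P₁ (25.14°, -10.22°), with Δλ' = λ₁ − λ₂ = 68.89°: atan2( sin Δλ' cos φ₁ , cos φ₂ sin φ₁ − sin φ₂ cos φ₁ cos Δλ' ) = 89.59°.
Final bearing = (89.59° + 180°) mod 360° = 269.59°.

final bearing 269.59°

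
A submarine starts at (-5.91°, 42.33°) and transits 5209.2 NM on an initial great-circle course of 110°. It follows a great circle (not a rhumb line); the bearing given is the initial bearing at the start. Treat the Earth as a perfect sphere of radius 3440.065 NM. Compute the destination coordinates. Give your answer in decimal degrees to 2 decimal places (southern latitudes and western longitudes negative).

latitude -20.21°, longitude 131.05°

Angular distance δ = d/R = 5209.2 / 3440.065 = 1.514274 rad.
Start latitude φ₁ = -0.103149 rad; initial bearing θ = 1.919862 rad.
Destination latitude: φ₂ = arcsin( sin φ₁ cos δ + cos φ₁ sin δ cos θ ) = arcsin(-0.345476) = -20.21°.
Then Δλ = atan2(0.933205, 0.020920) = 1.548382 rad, from sin θ sin δ cos φ₁ over cos δ − sin φ₁ sin φ₂.
λ₂ = 42.33° + 88.72° = 131.05°.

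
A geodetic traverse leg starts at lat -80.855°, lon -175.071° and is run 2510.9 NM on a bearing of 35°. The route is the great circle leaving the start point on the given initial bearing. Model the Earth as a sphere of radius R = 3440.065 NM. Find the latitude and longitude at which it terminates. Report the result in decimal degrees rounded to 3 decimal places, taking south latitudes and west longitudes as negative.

latitude -40.463°, longitude -144.893°

The arc subtends δ = 2510.9/3440.065 = 0.729899 rad at the centre.
With φ₁ = -80.855° = -1.411186 rad and θ = 35° = 0.610865 rad:
sin φ₂ = sin φ₁ cos δ + cos φ₁ sin δ cos θ = (-0.987289)(0.745242) + (0.158934)(0.666794)(0.819152) = -0.648959
φ₂ = asin(-0.648959) = -0.706215 rad = -40.463°.
Δλ = atan2( sin θ sin δ cos φ₁ , cos δ − sin φ₁ sin φ₂ ) = atan2(0.060785, 0.104532) = 0.526706 rad = 30.178°.
Hence λ₂ = -175.071° + 30.178° = -144.893°.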